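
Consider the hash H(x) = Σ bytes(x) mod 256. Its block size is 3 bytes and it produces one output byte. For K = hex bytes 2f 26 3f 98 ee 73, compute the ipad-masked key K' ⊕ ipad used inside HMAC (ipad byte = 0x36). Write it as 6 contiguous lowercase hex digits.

Key hex bytes 2f 26 3f 98 ee 73 is 6 bytes > B = 3, so hash it first: H(key) = 8d, then zero-pad to 3 bytes: K' = 8d 00 00.
XOR each byte with 0x36: 8d⊕36=bb, 00⊕36=36, 00⊕36=36.

bb3636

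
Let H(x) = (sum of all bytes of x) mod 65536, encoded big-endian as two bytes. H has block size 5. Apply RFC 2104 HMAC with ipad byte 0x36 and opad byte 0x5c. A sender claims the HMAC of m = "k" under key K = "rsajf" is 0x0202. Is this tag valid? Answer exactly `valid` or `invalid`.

Key "rsajf" = 72 73 61 6a 66 is exactly B = 5 bytes: K' = 72 73 61 6a 66.
K' ⊕ ipad = 44 45 57 5c 50; K' ⊕ opad = 2e 2f 3d 36 3a.
Inner hash: sum = 68+69+87+92+80+107 = 503 → 01 f7.
Outer hash (recomputed tag): sum = 46+47+61+54+58+1+247 = 514 → 02 02.
Recomputed tag = 0202; claimed = 0202 → match.

valid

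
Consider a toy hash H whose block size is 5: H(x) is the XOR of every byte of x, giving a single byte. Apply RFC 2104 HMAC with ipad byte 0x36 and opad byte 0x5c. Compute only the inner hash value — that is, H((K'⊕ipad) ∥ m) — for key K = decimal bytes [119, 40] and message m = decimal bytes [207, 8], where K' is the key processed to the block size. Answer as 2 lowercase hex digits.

Key decimal bytes [119, 40] = 77 28 is 2 bytes ≤ B = 5; zero-pad to 5 bytes: K' = 77 28 00 00 00.
K' ⊕ ipad = 41 1e 36 36 36.
Inner input = 41 1e 36 36 36 ∥ cf 08.
Inner hash: XOR 41⊕1e⊕36⊕36⊕36⊕cf⊕08 = ae.

ae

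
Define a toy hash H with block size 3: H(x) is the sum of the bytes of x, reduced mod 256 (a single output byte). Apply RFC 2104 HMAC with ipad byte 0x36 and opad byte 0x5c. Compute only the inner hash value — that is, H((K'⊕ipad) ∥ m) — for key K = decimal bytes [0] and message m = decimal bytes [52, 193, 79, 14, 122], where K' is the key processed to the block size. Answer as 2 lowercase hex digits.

6e

Key decimal bytes [0] = 00 is 1 byte ≤ B = 3; zero-pad to 3 bytes: K' = 00 00 00.
K' ⊕ ipad = 36 36 36.
Inner input = 36 36 36 ∥ 34 c1 4f 0e 7a.
Inner hash: sum = 54+54+54+52+193+79+14+122 = 622; mod 256 = 110 → 6e.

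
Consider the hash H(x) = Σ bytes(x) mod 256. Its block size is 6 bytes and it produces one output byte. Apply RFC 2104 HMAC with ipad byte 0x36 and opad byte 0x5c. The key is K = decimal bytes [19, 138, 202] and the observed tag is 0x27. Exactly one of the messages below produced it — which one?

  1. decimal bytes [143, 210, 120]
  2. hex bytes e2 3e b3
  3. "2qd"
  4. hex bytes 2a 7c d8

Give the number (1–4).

Key decimal bytes [19, 138, 202] = 13 8a ca is 3 bytes ≤ B = 6; zero-pad to 6 bytes: K' = 13 8a ca 00 00 00.
K' ⊕ ipad = 25 bc fc 36 36 36; K' ⊕ opad = 4f d6 96 5c 5c 5c.
m1: inner = H(25 bc fc 36 36 36 8f d2 78) = 58; tag = H(4f d6 96 5c 5c 5c 58) = 27 ← matches
m2: inner = H(25 bc fc 36 36 36 e2 3e b3) = 52; tag = H(4f d6 96 5c 5c 5c 52) = 21
m3: inner = H(25 bc fc 36 36 36 32 71 64) = 86; tag = H(4f d6 96 5c 5c 5c 86) = 55
m4: inner = H(25 bc fc 36 36 36 2a 7c d8) = fd; tag = H(4f d6 96 5c 5c 5c fd) = cc

1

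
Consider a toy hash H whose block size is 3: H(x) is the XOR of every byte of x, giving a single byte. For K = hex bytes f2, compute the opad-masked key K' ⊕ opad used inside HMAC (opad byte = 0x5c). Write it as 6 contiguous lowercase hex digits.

Key hex bytes f2 is 1 byte ≤ B = 3; zero-pad to 3 bytes: K' = f2 00 00.
XOR each byte with 0x5c: f2⊕5c=ae, 00⊕5c=5c, 00⊕5c=5c.

ae5c5c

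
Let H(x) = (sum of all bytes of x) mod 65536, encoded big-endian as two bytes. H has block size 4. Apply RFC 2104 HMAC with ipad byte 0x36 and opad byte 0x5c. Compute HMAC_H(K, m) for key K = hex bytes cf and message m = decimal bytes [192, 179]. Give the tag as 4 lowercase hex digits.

01b8

Key hex bytes cf is 1 byte ≤ B = 4; zero-pad to 4 bytes: K' = cf 00 00 00.
K' ⊕ ipad = f9 36 36 36.  K' ⊕ opad = 93 5c 5c 5c.
Inner input = (K'⊕ipad) ∥ m = f9 36 36 36 ∥ c0 b3.
Inner hash: sum = 249+54+54+54+192+179 = 782 → 03 0e.
Outer input = (K'⊕opad) ∥ inner = 93 5c 5c 5c ∥ 03 0e.
Outer hash (tag): sum = 147+92+92+92+3+14 = 440 → 01 b8.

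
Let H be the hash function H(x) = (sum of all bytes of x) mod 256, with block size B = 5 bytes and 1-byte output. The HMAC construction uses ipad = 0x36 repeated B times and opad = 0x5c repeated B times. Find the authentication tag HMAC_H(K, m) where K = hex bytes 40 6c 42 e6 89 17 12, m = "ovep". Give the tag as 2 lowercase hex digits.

8c

Key hex bytes 40 6c 42 e6 89 17 12 is 7 bytes > B = 5, so hash it first: H(key) = 86, then zero-pad to 5 bytes: K' = 86 00 00 00 00.
K' ⊕ ipad = b0 36 36 36 36.  K' ⊕ opad = da 5c 5c 5c 5c.
Inner input = (K'⊕ipad) ∥ m = b0 36 36 36 36 ∥ 6f 76 65 70.
Inner hash: sum = 176+54+54+54+54+111+118+101+112 = 834; mod 256 = 66 → 42.
Outer input = (K'⊕opad) ∥ inner = da 5c 5c 5c 5c ∥ 42.
Outer hash (tag): sum = 218+92+92+92+92+66 = 652; mod 256 = 140 → 8c.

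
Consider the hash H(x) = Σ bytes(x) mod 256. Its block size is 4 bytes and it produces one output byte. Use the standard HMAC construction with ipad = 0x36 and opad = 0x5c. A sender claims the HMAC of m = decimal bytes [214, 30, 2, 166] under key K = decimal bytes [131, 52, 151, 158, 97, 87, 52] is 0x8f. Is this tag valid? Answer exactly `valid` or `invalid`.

invalid

Key decimal bytes [131, 52, 151, 158, 97, 87, 52] = 83 34 97 9e 61 57 34 is 7 bytes > B = 4, so hash it first: H(key) = d8, then zero-pad to 4 bytes: K' = d8 00 00 00.
K' ⊕ ipad = ee 36 36 36; K' ⊕ opad = 84 5c 5c 5c.
Inner hash: sum = 238+54+54+54+214+30+2+166 = 812; mod 256 = 44 → 2c.
Outer hash (recomputed tag): sum = 132+92+92+92+44 = 452; mod 256 = 196 → c4.
Recomputed tag = c4; claimed = 8f → mismatch.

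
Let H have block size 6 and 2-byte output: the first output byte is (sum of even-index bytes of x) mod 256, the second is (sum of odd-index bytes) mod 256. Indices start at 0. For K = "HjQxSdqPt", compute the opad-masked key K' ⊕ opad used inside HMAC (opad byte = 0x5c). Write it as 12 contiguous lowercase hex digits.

Key "HjQxSdqPt" = 48 6a 51 78 53 64 71 50 74 is 9 bytes > B = 6, so hash it first: H(key) = d1 96, then zero-pad to 6 bytes: K' = d1 96 00 00 00 00.
XOR each byte with 0x5c: d1⊕5c=8d, 96⊕5c=ca, 00⊕5c=5c, 00⊕5c=5c, 00⊕5c=5c, 00⊕5c=5c.

8dca5c5c5c5c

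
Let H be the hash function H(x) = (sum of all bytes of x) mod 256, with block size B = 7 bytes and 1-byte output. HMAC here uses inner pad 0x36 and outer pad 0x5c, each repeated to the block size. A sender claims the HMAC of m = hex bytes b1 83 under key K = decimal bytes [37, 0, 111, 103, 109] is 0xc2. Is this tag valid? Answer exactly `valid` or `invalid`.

Key decimal bytes [37, 0, 111, 103, 109] = 25 00 6f 67 6d is 5 bytes ≤ B = 7; zero-pad to 7 bytes: K' = 25 00 6f 67 6d 00 00.
K' ⊕ ipad = 13 36 59 51 5b 36 36; K' ⊕ opad = 79 5c 33 3b 31 5c 5c.
Inner hash: sum = 19+54+89+81+91+54+54+177+131 = 750; mod 256 = 238 → ee.
Outer hash (recomputed tag): sum = 121+92+51+59+49+92+92+238 = 794; mod 256 = 26 → 1a.
Recomputed tag = 1a; claimed = c2 → mismatch.

invalid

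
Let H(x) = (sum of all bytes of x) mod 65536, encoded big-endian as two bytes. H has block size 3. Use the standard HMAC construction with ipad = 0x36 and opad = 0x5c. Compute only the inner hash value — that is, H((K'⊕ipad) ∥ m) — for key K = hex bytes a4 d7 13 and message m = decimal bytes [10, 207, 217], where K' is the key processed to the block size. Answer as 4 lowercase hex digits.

Key hex bytes a4 d7 13 is exactly B = 3 bytes: K' = a4 d7 13.
K' ⊕ ipad = 92 e1 25.
Inner input = 92 e1 25 ∥ 0a cf d9.
Inner hash: sum = 146+225+37+10+207+217 = 842 → 03 4a.

034a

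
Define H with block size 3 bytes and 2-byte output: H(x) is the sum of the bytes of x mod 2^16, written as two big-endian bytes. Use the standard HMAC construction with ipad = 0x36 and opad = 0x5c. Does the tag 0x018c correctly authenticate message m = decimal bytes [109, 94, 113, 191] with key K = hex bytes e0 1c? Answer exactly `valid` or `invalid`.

valid

Key hex bytes e0 1c is 2 bytes ≤ B = 3; zero-pad to 3 bytes: K' = e0 1c 00.
K' ⊕ ipad = d6 2a 36; K' ⊕ opad = bc 40 5c.
Inner hash: sum = 214+42+54+109+94+113+191 = 817 → 03 31.
Outer hash (recomputed tag): sum = 188+64+92+3+49 = 396 → 01 8c.
Recomputed tag = 018c; claimed = 018c → match.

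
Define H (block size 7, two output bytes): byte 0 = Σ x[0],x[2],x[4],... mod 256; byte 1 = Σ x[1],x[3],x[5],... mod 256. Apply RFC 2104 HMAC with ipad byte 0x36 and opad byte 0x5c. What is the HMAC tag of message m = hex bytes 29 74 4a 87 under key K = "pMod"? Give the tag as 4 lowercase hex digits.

8dab

Key "pMod" = 70 4d 6f 64 is 4 bytes ≤ B = 7; zero-pad to 7 bytes: K' = 70 4d 6f 64 00 00 00.
K' ⊕ ipad = 46 7b 59 52 36 36 36.  K' ⊕ opad = 2c 11 33 38 5c 5c 5c.
Inner input = (K'⊕ipad) ∥ m = 46 7b 59 52 36 36 36 ∥ 29 74 4a 87.
Inner hash: even-index sum = 518 mod 256 = 6; odd-index sum = 374 mod 256 = 118 → 06 76.
Outer input = (K'⊕opad) ∥ inner = 2c 11 33 38 5c 5c 5c ∥ 06 76.
Outer hash (tag): even-index sum = 397 mod 256 = 141; odd-index sum = 171 mod 256 = 171 → 8d ab.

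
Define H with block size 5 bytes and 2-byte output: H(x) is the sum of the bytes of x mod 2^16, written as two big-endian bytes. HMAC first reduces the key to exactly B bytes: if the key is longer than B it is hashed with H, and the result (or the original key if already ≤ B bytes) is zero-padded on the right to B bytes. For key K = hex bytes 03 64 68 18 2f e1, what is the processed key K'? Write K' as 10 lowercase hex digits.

|K| = 6 > B = 5, so first hash the key.
H(K): sum = 3+100+104+24+47+225 = 503 → 01 f7.
Zero-pad H(K) = 01 f7 to 5 bytes: K' = 01 f7 00 00 00.

01f7000000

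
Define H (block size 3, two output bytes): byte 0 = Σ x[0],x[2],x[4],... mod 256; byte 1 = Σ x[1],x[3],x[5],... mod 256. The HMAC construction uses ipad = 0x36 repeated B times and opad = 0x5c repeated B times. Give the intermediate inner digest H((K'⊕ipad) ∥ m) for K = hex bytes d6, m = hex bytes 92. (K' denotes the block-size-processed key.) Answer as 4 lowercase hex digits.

16c8

Key hex bytes d6 is 1 byte ≤ B = 3; zero-pad to 3 bytes: K' = d6 00 00.
K' ⊕ ipad = e0 36 36.
Inner input = e0 36 36 ∥ 92.
Inner hash: even-index sum = 278 mod 256 = 22; odd-index sum = 200 mod 256 = 200 → 16 c8.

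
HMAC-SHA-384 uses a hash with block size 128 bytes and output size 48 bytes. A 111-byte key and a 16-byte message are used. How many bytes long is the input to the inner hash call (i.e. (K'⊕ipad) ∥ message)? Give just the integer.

Key is 111 ≤ 128 bytes, zero-padded: |K'| = 128.
Inner input = (K'⊕ipad) ∥ m → 128 + 16 = 144 bytes.

144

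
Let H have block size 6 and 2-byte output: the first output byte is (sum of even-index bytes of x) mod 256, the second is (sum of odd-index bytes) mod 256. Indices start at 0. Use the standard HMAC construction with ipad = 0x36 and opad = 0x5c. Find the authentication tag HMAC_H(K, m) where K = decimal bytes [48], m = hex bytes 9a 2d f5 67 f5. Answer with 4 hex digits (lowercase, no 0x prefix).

1a4a

Key decimal bytes [48] = 30 is 1 byte ≤ B = 6; zero-pad to 6 bytes: K' = 30 00 00 00 00 00.
K' ⊕ ipad = 06 36 36 36 36 36.  K' ⊕ opad = 6c 5c 5c 5c 5c 5c.
Inner input = (K'⊕ipad) ∥ m = 06 36 36 36 36 36 ∥ 9a 2d f5 67 f5.
Inner hash: even-index sum = 758 mod 256 = 246; odd-index sum = 310 mod 256 = 54 → f6 36.
Outer input = (K'⊕opad) ∥ inner = 6c 5c 5c 5c 5c 5c ∥ f6 36.
Outer hash (tag): even-index sum = 538 mod 256 = 26; odd-index sum = 330 mod 256 = 74 → 1a 4a.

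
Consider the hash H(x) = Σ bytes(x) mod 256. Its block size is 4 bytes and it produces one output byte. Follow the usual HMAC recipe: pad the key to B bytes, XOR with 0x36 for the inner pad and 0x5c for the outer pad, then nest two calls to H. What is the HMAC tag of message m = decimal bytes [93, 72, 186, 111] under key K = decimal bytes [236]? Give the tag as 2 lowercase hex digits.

Key decimal bytes [236] = ec is 1 byte ≤ B = 4; zero-pad to 4 bytes: K' = ec 00 00 00.
K' ⊕ ipad = da 36 36 36.  K' ⊕ opad = b0 5c 5c 5c.
Inner input = (K'⊕ipad) ∥ m = da 36 36 36 ∥ 5d 48 ba 6f.
Inner hash: sum = 218+54+54+54+93+72+186+111 = 842; mod 256 = 74 → 4a.
Outer input = (K'⊕opad) ∥ inner = b0 5c 5c 5c ∥ 4a.
Outer hash (tag): sum = 176+92+92+92+74 = 526; mod 256 = 14 → 0e.

0e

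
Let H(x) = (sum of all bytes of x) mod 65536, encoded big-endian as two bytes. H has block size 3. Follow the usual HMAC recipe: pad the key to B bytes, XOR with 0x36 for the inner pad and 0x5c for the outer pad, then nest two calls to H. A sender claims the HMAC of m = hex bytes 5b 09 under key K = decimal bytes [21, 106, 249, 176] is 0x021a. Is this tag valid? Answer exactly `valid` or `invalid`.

valid

Key decimal bytes [21, 106, 249, 176] = 15 6a f9 b0 is 4 bytes > B = 3, so hash it first: H(key) = 02 28, then zero-pad to 3 bytes: K' = 02 28 00.
K' ⊕ ipad = 34 1e 36; K' ⊕ opad = 5e 74 5c.
Inner hash: sum = 52+30+54+91+9 = 236 → 00 ec.
Outer hash (recomputed tag): sum = 94+116+92+0+236 = 538 → 02 1a.
Recomputed tag = 021a; claimed = 021a → match.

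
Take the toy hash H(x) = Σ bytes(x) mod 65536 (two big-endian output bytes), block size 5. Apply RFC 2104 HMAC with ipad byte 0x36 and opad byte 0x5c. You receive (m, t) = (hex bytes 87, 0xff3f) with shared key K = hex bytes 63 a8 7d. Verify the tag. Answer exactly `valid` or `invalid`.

invalid

Key hex bytes 63 a8 7d is 3 bytes ≤ B = 5; zero-pad to 5 bytes: K' = 63 a8 7d 00 00.
K' ⊕ ipad = 55 9e 4b 36 36; K' ⊕ opad = 3f f4 21 5c 5c.
Inner hash: sum = 85+158+75+54+54+135 = 561 → 02 31.
Outer hash (recomputed tag): sum = 63+244+33+92+92+2+49 = 575 → 02 3f.
Recomputed tag = 023f; claimed = ff3f → mismatch.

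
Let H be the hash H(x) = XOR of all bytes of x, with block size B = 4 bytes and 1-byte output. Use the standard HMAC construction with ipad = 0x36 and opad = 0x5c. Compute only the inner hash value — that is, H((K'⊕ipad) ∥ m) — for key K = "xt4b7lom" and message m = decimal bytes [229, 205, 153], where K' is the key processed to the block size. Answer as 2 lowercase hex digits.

b2

Key "xt4b7lom" = 78 74 34 62 37 6c 6f 6d is 8 bytes > B = 4, so hash it first: H(key) = 03, then zero-pad to 4 bytes: K' = 03 00 00 00.
K' ⊕ ipad = 35 36 36 36.
Inner input = 35 36 36 36 ∥ e5 cd 99.
Inner hash: XOR 35⊕36⊕36⊕36⊕e5⊕cd⊕99 = b2.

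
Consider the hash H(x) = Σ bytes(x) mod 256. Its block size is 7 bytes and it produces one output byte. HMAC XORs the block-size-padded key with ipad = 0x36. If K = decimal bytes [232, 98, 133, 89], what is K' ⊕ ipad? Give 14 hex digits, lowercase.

de54b36f363636

Key decimal bytes [232, 98, 133, 89] = e8 62 85 59 is 4 bytes ≤ B = 7; zero-pad to 7 bytes: K' = e8 62 85 59 00 00 00.
XOR each byte with 0x36: e8⊕36=de, 62⊕36=54, 85⊕36=b3, 59⊕36=6f, 00⊕36=36, 00⊕36=36, 00⊕36=36.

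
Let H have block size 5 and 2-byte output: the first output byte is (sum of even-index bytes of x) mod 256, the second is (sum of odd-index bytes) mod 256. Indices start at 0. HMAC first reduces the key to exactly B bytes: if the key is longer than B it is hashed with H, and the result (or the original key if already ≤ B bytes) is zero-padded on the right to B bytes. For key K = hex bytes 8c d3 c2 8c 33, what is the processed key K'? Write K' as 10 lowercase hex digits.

8cd3c28c33

Key hex bytes 8c d3 c2 8c 33 is exactly B = 5 bytes: K' = 8c d3 c2 8c 33.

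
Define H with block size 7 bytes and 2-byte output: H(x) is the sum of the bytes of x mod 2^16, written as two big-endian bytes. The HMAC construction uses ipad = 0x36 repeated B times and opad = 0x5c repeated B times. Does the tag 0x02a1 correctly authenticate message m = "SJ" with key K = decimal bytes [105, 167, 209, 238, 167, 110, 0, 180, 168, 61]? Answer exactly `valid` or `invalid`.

invalid

Key decimal bytes [105, 167, 209, 238, 167, 110, 0, 180, 168, 61] = 69 a7 d1 ee a7 6e 00 b4 a8 3d is 10 bytes > B = 7, so hash it first: H(key) = 05 7d, then zero-pad to 7 bytes: K' = 05 7d 00 00 00 00 00.
K' ⊕ ipad = 33 4b 36 36 36 36 36; K' ⊕ opad = 59 21 5c 5c 5c 5c 5c.
Inner hash: sum = 51+75+54+54+54+54+54+83+74 = 553 → 02 29.
Outer hash (recomputed tag): sum = 89+33+92+92+92+92+92+2+41 = 625 → 02 71.
Recomputed tag = 0271; claimed = 02a1 → mismatch.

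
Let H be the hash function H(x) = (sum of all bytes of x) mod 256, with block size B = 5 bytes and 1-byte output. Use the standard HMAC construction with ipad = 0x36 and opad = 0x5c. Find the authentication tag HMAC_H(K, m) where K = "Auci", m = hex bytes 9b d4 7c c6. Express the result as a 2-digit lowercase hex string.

6b

Key "Auci" = 41 75 63 69 is 4 bytes ≤ B = 5; zero-pad to 5 bytes: K' = 41 75 63 69 00.
K' ⊕ ipad = 77 43 55 5f 36.  K' ⊕ opad = 1d 29 3f 35 5c.
Inner input = (K'⊕ipad) ∥ m = 77 43 55 5f 36 ∥ 9b d4 7c c6.
Inner hash: sum = 119+67+85+95+54+155+212+124+198 = 1109; mod 256 = 85 → 55.
Outer input = (K'⊕opad) ∥ inner = 1d 29 3f 35 5c ∥ 55.
Outer hash (tag): sum = 29+41+63+53+92+85 = 363; mod 256 = 107 → 6b.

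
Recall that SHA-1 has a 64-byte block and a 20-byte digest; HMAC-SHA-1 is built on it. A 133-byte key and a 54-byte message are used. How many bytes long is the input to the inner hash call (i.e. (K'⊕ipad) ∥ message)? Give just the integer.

118

Key is 133 > 64 bytes, so it is hashed to 20 bytes then zero-padded to 64: |K'| = 64.
Inner input = (K'⊕ipad) ∥ m → 64 + 54 = 118 bytes.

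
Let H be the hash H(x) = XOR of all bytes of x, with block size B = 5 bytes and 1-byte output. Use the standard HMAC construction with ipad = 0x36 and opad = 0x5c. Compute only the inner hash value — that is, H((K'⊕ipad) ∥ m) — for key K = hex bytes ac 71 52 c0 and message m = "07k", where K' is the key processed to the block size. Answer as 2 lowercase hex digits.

Key hex bytes ac 71 52 c0 is 4 bytes ≤ B = 5; zero-pad to 5 bytes: K' = ac 71 52 c0 00.
K' ⊕ ipad = 9a 47 64 f6 36.
Inner input = 9a 47 64 f6 36 ∥ 30 37 6b.
Inner hash: XOR 9a⊕47⊕64⊕f6⊕36⊕30⊕37⊕6b = 15.

15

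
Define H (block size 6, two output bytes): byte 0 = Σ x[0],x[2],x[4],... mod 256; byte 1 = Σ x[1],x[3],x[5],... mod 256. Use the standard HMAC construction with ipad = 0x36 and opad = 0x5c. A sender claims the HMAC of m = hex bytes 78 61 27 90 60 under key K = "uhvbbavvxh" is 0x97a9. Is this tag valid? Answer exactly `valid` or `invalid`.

Key "uhvbbavvxh" = 75 68 76 62 62 61 76 76 78 68 is 10 bytes > B = 6, so hash it first: H(key) = 3b 09, then zero-pad to 6 bytes: K' = 3b 09 00 00 00 00.
K' ⊕ ipad = 0d 3f 36 36 36 36; K' ⊕ opad = 67 55 5c 5c 5c 5c.
Inner hash: even-index sum = 376 mod 256 = 120; odd-index sum = 412 mod 256 = 156 → 78 9c.
Outer hash (recomputed tag): even-index sum = 407 mod 256 = 151; odd-index sum = 425 mod 256 = 169 → 97 a9.
Recomputed tag = 97a9; claimed = 97a9 → match.

valid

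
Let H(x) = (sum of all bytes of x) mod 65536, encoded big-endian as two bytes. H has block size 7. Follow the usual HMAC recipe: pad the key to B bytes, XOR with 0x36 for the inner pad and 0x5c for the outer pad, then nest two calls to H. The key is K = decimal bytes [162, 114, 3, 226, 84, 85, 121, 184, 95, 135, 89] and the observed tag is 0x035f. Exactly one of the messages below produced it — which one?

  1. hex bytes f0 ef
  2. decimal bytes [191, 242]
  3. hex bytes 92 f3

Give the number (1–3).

3

Key decimal bytes [162, 114, 3, 226, 84, 85, 121, 184, 95, 135, 89] = a2 72 03 e2 54 55 79 b8 5f 87 59 is 11 bytes > B = 7, so hash it first: H(key) = 05 12, then zero-pad to 7 bytes: K' = 05 12 00 00 00 00 00.
K' ⊕ ipad = 33 24 36 36 36 36 36; K' ⊕ opad = 59 4e 5c 5c 5c 5c 5c.
m1: inner = H(33 24 36 36 36 36 36 f0 ef) = 03 44; tag = H(59 4e 5c 5c 5c 5c 5c 03 44) = 02ba
m2: inner = H(33 24 36 36 36 36 36 bf f2) = 03 16; tag = H(59 4e 5c 5c 5c 5c 5c 03 16) = 028c
m3: inner = H(33 24 36 36 36 36 36 92 f3) = 02 ea; tag = H(59 4e 5c 5c 5c 5c 5c 02 ea) = 035f ← matches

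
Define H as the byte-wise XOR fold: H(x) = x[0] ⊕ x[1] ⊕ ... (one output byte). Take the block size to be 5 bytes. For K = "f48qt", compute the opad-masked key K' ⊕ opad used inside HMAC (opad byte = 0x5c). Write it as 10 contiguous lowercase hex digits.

3a68642d28

Key "f48qt" = 66 34 38 71 74 is exactly B = 5 bytes: K' = 66 34 38 71 74.
XOR each byte with 0x5c: 66⊕5c=3a, 34⊕5c=68, 38⊕5c=64, 71⊕5c=2d, 74⊕5c=28.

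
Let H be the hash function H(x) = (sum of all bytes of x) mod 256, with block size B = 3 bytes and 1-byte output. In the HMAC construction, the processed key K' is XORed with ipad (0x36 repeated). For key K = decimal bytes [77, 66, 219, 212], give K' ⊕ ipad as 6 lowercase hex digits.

Key decimal bytes [77, 66, 219, 212] = 4d 42 db d4 is 4 bytes > B = 3, so hash it first: H(key) = 3e, then zero-pad to 3 bytes: K' = 3e 00 00.
XOR each byte with 0x36: 3e⊕36=08, 00⊕36=36, 00⊕36=36.

083636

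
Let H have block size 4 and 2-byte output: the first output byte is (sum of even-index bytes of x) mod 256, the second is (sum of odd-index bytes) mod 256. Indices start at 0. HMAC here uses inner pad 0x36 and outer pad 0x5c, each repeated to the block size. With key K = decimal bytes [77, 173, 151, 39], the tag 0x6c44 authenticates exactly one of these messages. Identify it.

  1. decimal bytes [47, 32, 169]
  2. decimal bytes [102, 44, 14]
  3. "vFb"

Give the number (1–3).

Key decimal bytes [77, 173, 151, 39] = 4d ad 97 27 is exactly B = 4 bytes: K' = 4d ad 97 27.
K' ⊕ ipad = 7b 9b a1 11; K' ⊕ opad = 11 f1 cb 7b.
m1: inner = H(7b 9b a1 11 2f 20 a9) = f4 cc; tag = H(11 f1 cb 7b f4 cc) = d038
m2: inner = H(7b 9b a1 11 66 2c 0e) = 90 d8; tag = H(11 f1 cb 7b 90 d8) = 6c44 ← matches
m3: inner = H(7b 9b a1 11 76 46 62) = f4 f2; tag = H(11 f1 cb 7b f4 f2) = d05e

2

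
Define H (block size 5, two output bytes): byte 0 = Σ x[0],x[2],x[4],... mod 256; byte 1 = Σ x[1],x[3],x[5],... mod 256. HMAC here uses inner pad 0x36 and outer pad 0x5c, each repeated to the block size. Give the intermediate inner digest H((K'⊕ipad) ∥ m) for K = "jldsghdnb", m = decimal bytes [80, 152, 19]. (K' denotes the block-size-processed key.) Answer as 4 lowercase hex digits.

d11c

Key "jldsghdnb" = 6a 6c 64 73 67 68 64 6e 62 is 9 bytes > B = 5, so hash it first: H(key) = fb b5, then zero-pad to 5 bytes: K' = fb b5 00 00 00.
K' ⊕ ipad = cd 83 36 36 36.
Inner input = cd 83 36 36 36 ∥ 50 98 13.
Inner hash: even-index sum = 465 mod 256 = 209; odd-index sum = 284 mod 256 = 28 → d1 1c.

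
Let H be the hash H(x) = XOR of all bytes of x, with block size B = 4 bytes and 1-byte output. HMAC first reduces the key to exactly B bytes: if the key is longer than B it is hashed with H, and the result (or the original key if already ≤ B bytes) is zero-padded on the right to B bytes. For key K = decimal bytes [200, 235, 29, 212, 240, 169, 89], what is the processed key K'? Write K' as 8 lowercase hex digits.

ea000000

|K| = 7 > B = 4, so first hash the key.
H(K): XOR c8⊕eb⊕1d⊕d4⊕f0⊕a9⊕59 = ea.
Zero-pad H(K) = ea to 4 bytes: K' = ea 00 00 00.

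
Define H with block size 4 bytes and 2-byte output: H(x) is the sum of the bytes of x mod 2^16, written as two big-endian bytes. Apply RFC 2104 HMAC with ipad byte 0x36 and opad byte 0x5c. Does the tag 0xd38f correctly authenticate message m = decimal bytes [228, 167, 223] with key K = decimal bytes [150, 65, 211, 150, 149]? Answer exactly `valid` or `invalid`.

Key decimal bytes [150, 65, 211, 150, 149] = 96 41 d3 96 95 is 5 bytes > B = 4, so hash it first: H(key) = 02 d5, then zero-pad to 4 bytes: K' = 02 d5 00 00.
K' ⊕ ipad = 34 e3 36 36; K' ⊕ opad = 5e 89 5c 5c.
Inner hash: sum = 52+227+54+54+228+167+223 = 1005 → 03 ed.
Outer hash (recomputed tag): sum = 94+137+92+92+3+237 = 655 → 02 8f.
Recomputed tag = 028f; claimed = d38f → mismatch.

invalid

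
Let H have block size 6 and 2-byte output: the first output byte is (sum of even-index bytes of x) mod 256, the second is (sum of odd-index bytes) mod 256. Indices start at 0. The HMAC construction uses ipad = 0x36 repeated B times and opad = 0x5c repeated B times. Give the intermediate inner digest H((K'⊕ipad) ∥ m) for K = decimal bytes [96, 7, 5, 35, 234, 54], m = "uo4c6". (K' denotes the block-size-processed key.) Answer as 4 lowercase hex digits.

Key decimal bytes [96, 7, 5, 35, 234, 54] = 60 07 05 23 ea 36 is exactly B = 6 bytes: K' = 60 07 05 23 ea 36.
K' ⊕ ipad = 56 31 33 15 dc 00.
Inner input = 56 31 33 15 dc 00 ∥ 75 6f 34 63 36.
Inner hash: even-index sum = 580 mod 256 = 68; odd-index sum = 280 mod 256 = 24 → 44 18.

4418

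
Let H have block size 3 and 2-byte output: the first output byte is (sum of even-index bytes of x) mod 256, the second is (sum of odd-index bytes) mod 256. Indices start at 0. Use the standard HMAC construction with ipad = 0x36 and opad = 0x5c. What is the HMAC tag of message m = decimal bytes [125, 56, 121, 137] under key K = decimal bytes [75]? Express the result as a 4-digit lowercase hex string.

Key decimal bytes [75] = 4b is 1 byte ≤ B = 3; zero-pad to 3 bytes: K' = 4b 00 00.
K' ⊕ ipad = 7d 36 36.  K' ⊕ opad = 17 5c 5c.
Inner input = (K'⊕ipad) ∥ m = 7d 36 36 ∥ 7d 38 79 89.
Inner hash: even-index sum = 372 mod 256 = 116; odd-index sum = 300 mod 256 = 44 → 74 2c.
Outer input = (K'⊕opad) ∥ inner = 17 5c 5c ∥ 74 2c.
Outer hash (tag): even-index sum = 159 mod 256 = 159; odd-index sum = 208 mod 256 = 208 → 9f d0.

9fd0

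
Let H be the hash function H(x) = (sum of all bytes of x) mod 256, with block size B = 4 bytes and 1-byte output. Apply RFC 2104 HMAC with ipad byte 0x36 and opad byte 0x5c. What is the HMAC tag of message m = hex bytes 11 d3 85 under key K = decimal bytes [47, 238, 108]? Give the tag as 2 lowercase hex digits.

Key decimal bytes [47, 238, 108] = 2f ee 6c is 3 bytes ≤ B = 4; zero-pad to 4 bytes: K' = 2f ee 6c 00.
K' ⊕ ipad = 19 d8 5a 36.  K' ⊕ opad = 73 b2 30 5c.
Inner input = (K'⊕ipad) ∥ m = 19 d8 5a 36 ∥ 11 d3 85.
Inner hash: sum = 25+216+90+54+17+211+133 = 746; mod 256 = 234 → ea.
Outer input = (K'⊕opad) ∥ inner = 73 b2 30 5c ∥ ea.
Outer hash (tag): sum = 115+178+48+92+234 = 667; mod 256 = 155 → 9b.

9b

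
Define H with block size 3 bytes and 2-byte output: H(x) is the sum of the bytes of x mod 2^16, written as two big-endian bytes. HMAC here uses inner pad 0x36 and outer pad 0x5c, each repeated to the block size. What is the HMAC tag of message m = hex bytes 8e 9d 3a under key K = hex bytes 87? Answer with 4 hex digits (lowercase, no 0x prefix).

0217

Key hex bytes 87 is 1 byte ≤ B = 3; zero-pad to 3 bytes: K' = 87 00 00.
K' ⊕ ipad = b1 36 36.  K' ⊕ opad = db 5c 5c.
Inner input = (K'⊕ipad) ∥ m = b1 36 36 ∥ 8e 9d 3a.
Inner hash: sum = 177+54+54+142+157+58 = 642 → 02 82.
Outer input = (K'⊕opad) ∥ inner = db 5c 5c ∥ 02 82.
Outer hash (tag): sum = 219+92+92+2+130 = 535 → 02 17.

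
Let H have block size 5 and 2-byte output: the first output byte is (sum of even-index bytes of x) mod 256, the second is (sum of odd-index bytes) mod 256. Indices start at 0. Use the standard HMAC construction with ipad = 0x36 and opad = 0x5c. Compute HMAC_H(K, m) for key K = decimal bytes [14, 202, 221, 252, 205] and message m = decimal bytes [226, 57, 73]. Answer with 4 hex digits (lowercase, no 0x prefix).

Key decimal bytes [14, 202, 221, 252, 205] = 0e ca dd fc cd is exactly B = 5 bytes: K' = 0e ca dd fc cd.
K' ⊕ ipad = 38 fc eb ca fb.  K' ⊕ opad = 52 96 81 a0 91.
Inner input = (K'⊕ipad) ∥ m = 38 fc eb ca fb ∥ e2 39 49.
Inner hash: even-index sum = 599 mod 256 = 87; odd-index sum = 753 mod 256 = 241 → 57 f1.
Outer input = (K'⊕opad) ∥ inner = 52 96 81 a0 91 ∥ 57 f1.
Outer hash (tag): even-index sum = 597 mod 256 = 85; odd-index sum = 397 mod 256 = 141 → 55 8d.

558d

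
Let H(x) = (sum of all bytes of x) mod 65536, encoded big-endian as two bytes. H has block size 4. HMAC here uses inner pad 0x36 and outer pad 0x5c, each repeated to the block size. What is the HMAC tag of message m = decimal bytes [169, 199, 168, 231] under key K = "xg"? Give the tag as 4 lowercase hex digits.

Key "xg" = 78 67 is 2 bytes ≤ B = 4; zero-pad to 4 bytes: K' = 78 67 00 00.
K' ⊕ ipad = 4e 51 36 36.  K' ⊕ opad = 24 3b 5c 5c.
Inner input = (K'⊕ipad) ∥ m = 4e 51 36 36 ∥ a9 c7 a8 e7.
Inner hash: sum = 78+81+54+54+169+199+168+231 = 1034 → 04 0a.
Outer input = (K'⊕opad) ∥ inner = 24 3b 5c 5c ∥ 04 0a.
Outer hash (tag): sum = 36+59+92+92+4+10 = 293 → 01 25.

0125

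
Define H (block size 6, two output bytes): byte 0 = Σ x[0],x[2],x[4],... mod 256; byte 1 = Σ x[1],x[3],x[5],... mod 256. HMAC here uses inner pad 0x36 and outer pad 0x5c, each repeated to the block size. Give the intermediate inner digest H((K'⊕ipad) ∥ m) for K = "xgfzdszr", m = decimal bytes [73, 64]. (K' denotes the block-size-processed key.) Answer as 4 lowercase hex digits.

Key "xgfzdszr" = 78 67 66 7a 64 73 7a 72 is 8 bytes > B = 6, so hash it first: H(key) = bc c6, then zero-pad to 6 bytes: K' = bc c6 00 00 00 00.
K' ⊕ ipad = 8a f0 36 36 36 36.
Inner input = 8a f0 36 36 36 36 ∥ 49 40.
Inner hash: even-index sum = 319 mod 256 = 63; odd-index sum = 412 mod 256 = 156 → 3f 9c.

3f9c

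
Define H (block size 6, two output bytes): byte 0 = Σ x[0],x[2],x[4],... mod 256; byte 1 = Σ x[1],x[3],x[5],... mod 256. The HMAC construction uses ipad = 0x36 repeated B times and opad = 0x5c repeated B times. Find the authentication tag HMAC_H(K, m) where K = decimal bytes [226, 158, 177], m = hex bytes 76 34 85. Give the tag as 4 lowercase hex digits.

93c2

Key decimal bytes [226, 158, 177] = e2 9e b1 is 3 bytes ≤ B = 6; zero-pad to 6 bytes: K' = e2 9e b1 00 00 00.
K' ⊕ ipad = d4 a8 87 36 36 36.  K' ⊕ opad = be c2 ed 5c 5c 5c.
Inner input = (K'⊕ipad) ∥ m = d4 a8 87 36 36 36 ∥ 76 34 85.
Inner hash: even-index sum = 652 mod 256 = 140; odd-index sum = 328 mod 256 = 72 → 8c 48.
Outer input = (K'⊕opad) ∥ inner = be c2 ed 5c 5c 5c ∥ 8c 48.
Outer hash (tag): even-index sum = 659 mod 256 = 147; odd-index sum = 450 mod 256 = 194 → 93 c2.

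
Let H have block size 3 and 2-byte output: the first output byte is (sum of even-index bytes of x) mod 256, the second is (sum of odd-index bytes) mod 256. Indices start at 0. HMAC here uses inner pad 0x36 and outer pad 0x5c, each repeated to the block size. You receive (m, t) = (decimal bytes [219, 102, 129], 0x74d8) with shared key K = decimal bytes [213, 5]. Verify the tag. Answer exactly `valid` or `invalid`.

Key decimal bytes [213, 5] = d5 05 is 2 bytes ≤ B = 3; zero-pad to 3 bytes: K' = d5 05 00.
K' ⊕ ipad = e3 33 36; K' ⊕ opad = 89 59 5c.
Inner hash: even-index sum = 383 mod 256 = 127; odd-index sum = 399 mod 256 = 143 → 7f 8f.
Outer hash (recomputed tag): even-index sum = 372 mod 256 = 116; odd-index sum = 216 mod 256 = 216 → 74 d8.
Recomputed tag = 74d8; claimed = 74d8 → match.

valid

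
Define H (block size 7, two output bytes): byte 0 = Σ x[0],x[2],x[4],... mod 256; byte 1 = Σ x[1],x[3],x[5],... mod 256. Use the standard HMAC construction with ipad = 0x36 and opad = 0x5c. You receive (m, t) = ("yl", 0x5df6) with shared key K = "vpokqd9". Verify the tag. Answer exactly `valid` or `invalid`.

valid

Key "vpokqd9" = 76 70 6f 6b 71 64 39 is exactly B = 7 bytes: K' = 76 70 6f 6b 71 64 39.
K' ⊕ ipad = 40 46 59 5d 47 52 0f; K' ⊕ opad = 2a 2c 33 37 2d 38 65.
Inner hash: even-index sum = 347 mod 256 = 91; odd-index sum = 366 mod 256 = 110 → 5b 6e.
Outer hash (recomputed tag): even-index sum = 349 mod 256 = 93; odd-index sum = 246 mod 256 = 246 → 5d f6.
Recomputed tag = 5df6; claimed = 5df6 → match.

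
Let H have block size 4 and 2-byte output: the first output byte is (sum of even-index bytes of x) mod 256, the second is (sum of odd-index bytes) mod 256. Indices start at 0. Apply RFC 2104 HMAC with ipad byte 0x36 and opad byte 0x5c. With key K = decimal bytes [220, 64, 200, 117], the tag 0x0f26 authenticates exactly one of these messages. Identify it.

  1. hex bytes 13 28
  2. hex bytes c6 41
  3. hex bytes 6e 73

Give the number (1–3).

Key decimal bytes [220, 64, 200, 117] = dc 40 c8 75 is exactly B = 4 bytes: K' = dc 40 c8 75.
K' ⊕ ipad = ea 76 fe 43; K' ⊕ opad = 80 1c 94 29.
m1: inner = H(ea 76 fe 43 13 28) = fb e1; tag = H(80 1c 94 29 fb e1) = 0f26 ← matches
m2: inner = H(ea 76 fe 43 c6 41) = ae fa; tag = H(80 1c 94 29 ae fa) = c23f
m3: inner = H(ea 76 fe 43 6e 73) = 56 2c; tag = H(80 1c 94 29 56 2c) = 6a71

1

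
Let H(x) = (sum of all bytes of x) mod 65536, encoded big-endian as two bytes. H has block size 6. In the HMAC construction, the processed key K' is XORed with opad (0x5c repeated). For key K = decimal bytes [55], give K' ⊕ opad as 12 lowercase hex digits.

6b5c5c5c5c5c

Key decimal bytes [55] = 37 is 1 byte ≤ B = 6; zero-pad to 6 bytes: K' = 37 00 00 00 00 00.
XOR each byte with 0x5c: 37⊕5c=6b, 00⊕5c=5c, 00⊕5c=5c, 00⊕5c=5c, 00⊕5c=5c, 00⊕5c=5c.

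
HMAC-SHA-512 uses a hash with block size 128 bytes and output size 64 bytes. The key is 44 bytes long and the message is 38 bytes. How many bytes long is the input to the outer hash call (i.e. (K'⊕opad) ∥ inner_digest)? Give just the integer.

Key is 44 ≤ 128 bytes, zero-padded: |K'| = 128.
Outer input = (K'⊕opad) ∥ H(inner) → 128 + 64 = 192 bytes.

192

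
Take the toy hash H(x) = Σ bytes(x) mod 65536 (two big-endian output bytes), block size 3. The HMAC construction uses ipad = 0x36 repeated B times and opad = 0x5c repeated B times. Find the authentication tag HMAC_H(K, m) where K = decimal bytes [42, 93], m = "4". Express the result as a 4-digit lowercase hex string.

01c4

Key decimal bytes [42, 93] = 2a 5d is 2 bytes ≤ B = 3; zero-pad to 3 bytes: K' = 2a 5d 00.
K' ⊕ ipad = 1c 6b 36.  K' ⊕ opad = 76 01 5c.
Inner input = (K'⊕ipad) ∥ m = 1c 6b 36 ∥ 34.
Inner hash: sum = 28+107+54+52 = 241 → 00 f1.
Outer input = (K'⊕opad) ∥ inner = 76 01 5c ∥ 00 f1.
Outer hash (tag): sum = 118+1+92+0+241 = 452 → 01 c4.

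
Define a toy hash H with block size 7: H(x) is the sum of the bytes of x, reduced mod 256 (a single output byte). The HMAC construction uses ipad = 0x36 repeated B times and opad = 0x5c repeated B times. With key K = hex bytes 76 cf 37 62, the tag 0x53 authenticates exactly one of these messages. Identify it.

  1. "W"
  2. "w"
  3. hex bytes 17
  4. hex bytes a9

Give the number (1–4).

Key hex bytes 76 cf 37 62 is 4 bytes ≤ B = 7; zero-pad to 7 bytes: K' = 76 cf 37 62 00 00 00.
K' ⊕ ipad = 40 f9 01 54 36 36 36; K' ⊕ opad = 2a 93 6b 3e 5c 5c 5c.
m1: inner = H(40 f9 01 54 36 36 36 57) = 87; tag = H(2a 93 6b 3e 5c 5c 5c 87) = 01
m2: inner = H(40 f9 01 54 36 36 36 77) = a7; tag = H(2a 93 6b 3e 5c 5c 5c a7) = 21
m3: inner = H(40 f9 01 54 36 36 36 17) = 47; tag = H(2a 93 6b 3e 5c 5c 5c 47) = c1
m4: inner = H(40 f9 01 54 36 36 36 a9) = d9; tag = H(2a 93 6b 3e 5c 5c 5c d9) = 53 ← matches

4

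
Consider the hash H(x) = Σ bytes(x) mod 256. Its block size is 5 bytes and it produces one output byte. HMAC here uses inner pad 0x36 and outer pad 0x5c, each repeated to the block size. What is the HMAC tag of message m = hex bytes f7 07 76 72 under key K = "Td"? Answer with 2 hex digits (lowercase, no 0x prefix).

Key "Td" = 54 64 is 2 bytes ≤ B = 5; zero-pad to 5 bytes: K' = 54 64 00 00 00.
K' ⊕ ipad = 62 52 36 36 36.  K' ⊕ opad = 08 38 5c 5c 5c.
Inner input = (K'⊕ipad) ∥ m = 62 52 36 36 36 ∥ f7 07 76 72.
Inner hash: sum = 98+82+54+54+54+247+7+118+114 = 828; mod 256 = 60 → 3c.
Outer input = (K'⊕opad) ∥ inner = 08 38 5c 5c 5c ∥ 3c.
Outer hash (tag): sum = 8+56+92+92+92+60 = 400; mod 256 = 144 → 90.

90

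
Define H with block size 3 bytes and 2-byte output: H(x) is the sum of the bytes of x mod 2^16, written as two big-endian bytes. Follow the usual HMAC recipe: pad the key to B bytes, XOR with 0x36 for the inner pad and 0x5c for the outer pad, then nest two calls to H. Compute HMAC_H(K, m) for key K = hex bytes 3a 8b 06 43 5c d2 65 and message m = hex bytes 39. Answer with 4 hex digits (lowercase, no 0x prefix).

Key hex bytes 3a 8b 06 43 5c d2 65 is 7 bytes > B = 3, so hash it first: H(key) = 02 a1, then zero-pad to 3 bytes: K' = 02 a1 00.
K' ⊕ ipad = 34 97 36.  K' ⊕ opad = 5e fd 5c.
Inner input = (K'⊕ipad) ∥ m = 34 97 36 ∥ 39.
Inner hash: sum = 52+151+54+57 = 314 → 01 3a.
Outer input = (K'⊕opad) ∥ inner = 5e fd 5c ∥ 01 3a.
Outer hash (tag): sum = 94+253+92+1+58 = 498 → 01 f2.

01f2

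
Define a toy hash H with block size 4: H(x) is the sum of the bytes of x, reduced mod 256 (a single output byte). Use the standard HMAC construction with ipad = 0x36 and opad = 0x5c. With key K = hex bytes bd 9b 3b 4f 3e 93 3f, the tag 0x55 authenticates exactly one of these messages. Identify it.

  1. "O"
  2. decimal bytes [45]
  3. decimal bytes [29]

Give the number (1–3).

2

Key hex bytes bd 9b 3b 4f 3e 93 3f is 7 bytes > B = 4, so hash it first: H(key) = f2, then zero-pad to 4 bytes: K' = f2 00 00 00.
K' ⊕ ipad = c4 36 36 36; K' ⊕ opad = ae 5c 5c 5c.
m1: inner = H(c4 36 36 36 4f) = b5; tag = H(ae 5c 5c 5c b5) = 77
m2: inner = H(c4 36 36 36 2d) = 93; tag = H(ae 5c 5c 5c 93) = 55 ← matches
m3: inner = H(c4 36 36 36 1d) = 83; tag = H(ae 5c 5c 5c 83) = 45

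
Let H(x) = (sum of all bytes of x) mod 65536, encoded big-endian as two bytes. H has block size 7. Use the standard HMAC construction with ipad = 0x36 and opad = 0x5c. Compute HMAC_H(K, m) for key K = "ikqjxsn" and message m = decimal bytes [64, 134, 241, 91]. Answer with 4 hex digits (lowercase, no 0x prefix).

Key "ikqjxsn" = 69 6b 71 6a 78 73 6e is exactly B = 7 bytes: K' = 69 6b 71 6a 78 73 6e.
K' ⊕ ipad = 5f 5d 47 5c 4e 45 58.  K' ⊕ opad = 35 37 2d 36 24 2f 32.
Inner input = (K'⊕ipad) ∥ m = 5f 5d 47 5c 4e 45 58 ∥ 40 86 f1 5b.
Inner hash: sum = 95+93+71+92+78+69+88+64+134+241+91 = 1116 → 04 5c.
Outer input = (K'⊕opad) ∥ inner = 35 37 2d 36 24 2f 32 ∥ 04 5c.
Outer hash (tag): sum = 53+55+45+54+36+47+50+4+92 = 436 → 01 b4.

01b4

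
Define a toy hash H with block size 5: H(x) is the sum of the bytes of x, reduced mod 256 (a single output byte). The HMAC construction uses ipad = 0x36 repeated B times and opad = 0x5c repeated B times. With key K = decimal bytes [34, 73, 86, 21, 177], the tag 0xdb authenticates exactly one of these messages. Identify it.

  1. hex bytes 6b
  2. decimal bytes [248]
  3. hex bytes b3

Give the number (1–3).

Key decimal bytes [34, 73, 86, 21, 177] = 22 49 56 15 b1 is exactly B = 5 bytes: K' = 22 49 56 15 b1.
K' ⊕ ipad = 14 7f 60 23 87; K' ⊕ opad = 7e 15 0a 49 ed.
m1: inner = H(14 7f 60 23 87 6b) = 08; tag = H(7e 15 0a 49 ed 08) = db ← matches
m2: inner = H(14 7f 60 23 87 f8) = 95; tag = H(7e 15 0a 49 ed 95) = 68
m3: inner = H(14 7f 60 23 87 b3) = 50; tag = H(7e 15 0a 49 ed 50) = 23

1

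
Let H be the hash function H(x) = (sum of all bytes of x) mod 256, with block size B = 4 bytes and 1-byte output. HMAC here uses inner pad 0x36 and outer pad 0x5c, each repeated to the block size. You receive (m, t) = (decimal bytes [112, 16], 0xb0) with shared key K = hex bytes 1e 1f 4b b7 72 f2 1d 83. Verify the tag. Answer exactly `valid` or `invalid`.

Key hex bytes 1e 1f 4b b7 72 f2 1d 83 is 8 bytes > B = 4, so hash it first: H(key) = 43, then zero-pad to 4 bytes: K' = 43 00 00 00.
K' ⊕ ipad = 75 36 36 36; K' ⊕ opad = 1f 5c 5c 5c.
Inner hash: sum = 117+54+54+54+112+16 = 407; mod 256 = 151 → 97.
Outer hash (recomputed tag): sum = 31+92+92+92+151 = 458; mod 256 = 202 → ca.
Recomputed tag = ca; claimed = b0 → mismatch.

invalid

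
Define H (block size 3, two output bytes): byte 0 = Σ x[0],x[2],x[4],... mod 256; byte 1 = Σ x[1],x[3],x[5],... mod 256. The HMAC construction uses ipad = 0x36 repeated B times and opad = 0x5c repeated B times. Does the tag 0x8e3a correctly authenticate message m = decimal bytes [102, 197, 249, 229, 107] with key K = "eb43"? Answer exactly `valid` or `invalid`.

Key "eb43" = 65 62 34 33 is 4 bytes > B = 3, so hash it first: H(key) = 99 95, then zero-pad to 3 bytes: K' = 99 95 00.
K' ⊕ ipad = af a3 36; K' ⊕ opad = c5 c9 5c.
Inner hash: even-index sum = 655 mod 256 = 143; odd-index sum = 621 mod 256 = 109 → 8f 6d.
Outer hash (recomputed tag): even-index sum = 398 mod 256 = 142; odd-index sum = 344 mod 256 = 88 → 8e 58.
Recomputed tag = 8e58; claimed = 8e3a → mismatch.

invalid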